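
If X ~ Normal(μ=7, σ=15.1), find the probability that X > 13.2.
0.340684

We have X ~ Normal(μ=7, σ=15.1).

P(X > 13.2) = 1 - P(X ≤ 13.2)
                = 1 - F(13.2)
                = 1 - 0.659316
                = 0.340684

So there's approximately a 34.1% chance that X exceeds 13.2.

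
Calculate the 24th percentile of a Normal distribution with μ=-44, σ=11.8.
-52.3344

We have X ~ Normal(μ=-44, σ=11.8).

We want to find x such that P(X ≤ x) = 0.24.

This is the 24th percentile, which means 24% of values fall below this point.

Using the inverse CDF (quantile function):
x = F⁻¹(0.24) = -52.3344

Verification: P(X ≤ -52.3344) = 0.24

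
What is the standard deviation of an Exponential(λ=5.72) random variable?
0.1748

We have X ~ Exponential(λ=5.72).

For an Exponential distribution with λ=5.72:
σ = √Var(X) = 0.1748

The standard deviation is the square root of the variance.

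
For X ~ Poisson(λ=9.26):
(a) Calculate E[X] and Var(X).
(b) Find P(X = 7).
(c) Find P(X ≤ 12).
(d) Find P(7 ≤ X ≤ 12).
(a) E[X] = 9.2600, Var(X) = 9.2600
(b) P(X = 7) = 0.110225
(c) P(X ≤ 12) = 0.856044
(d) P(7 ≤ X ≤ 12) = 0.671931

We have X ~ Poisson(λ=9.26).

(a) Moments:
E[X] = 9.2600
Var(X) = 9.2600
σ = √Var(X) = 3.0430

(b) Point probability using PMF:
P(X = 7) = 0.110225

(c) Cumulative probability using CDF:
P(X ≤ 12) = F(12) = 0.856044

(d) Range probability:
P(7 ≤ X ≤ 12) = P(X ≤ 12) - P(X ≤ 6)
                   = F(12) - F(6)
                   = 0.856044 - 0.184113
                   = 0.671931

This means approximately 67.2% of outcomes fall in the interval [7, 12].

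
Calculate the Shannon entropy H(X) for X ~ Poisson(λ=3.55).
2.0228 nats

We have X ~ Poisson(λ=3.55).

The Shannon entropy measures the uncertainty or information content of the distribution.

For a Poisson distribution with λ=3.55:
H(X) = 2.0228 nats

(In bits, this would be 2.9183 bits.)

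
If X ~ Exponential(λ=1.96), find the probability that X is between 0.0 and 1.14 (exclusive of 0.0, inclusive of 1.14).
0.892944

We have X ~ Exponential(λ=1.96).

To find P(0.0 < X ≤ 1.14), we use:
P(0.0 < X ≤ 1.14) = P(X ≤ 1.14) - P(X ≤ 0.0)
                 = F(1.14) - F(0.0)
                 = 0.892944 - 0.000000
                 = 0.892944

So there's approximately a 89.3% chance that X falls in this range.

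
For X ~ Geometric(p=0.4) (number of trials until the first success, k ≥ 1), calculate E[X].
2.5000

We have X ~ Geometric(p=0.4) (number of trials until the first success, k ≥ 1).

For a Geometric distribution with p=0.4 (number of trials until the first success, k ≥ 1):
E[X] = 2.5000

This is the expected (average) value of X.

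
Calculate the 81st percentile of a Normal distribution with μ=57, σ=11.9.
67.4470

We have X ~ Normal(μ=57, σ=11.9).

We want to find x such that P(X ≤ x) = 0.81.

This is the 81st percentile, which means 81% of values fall below this point.

Using the inverse CDF (quantile function):
x = F⁻¹(0.81) = 67.4470

Verification: P(X ≤ 67.4470) = 0.81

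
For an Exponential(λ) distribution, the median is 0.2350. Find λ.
λ = 2.9496

For X ~ Exponential(λ), the CDF is F(x) = 1 - e^(-λx).
The median m satisfies F(m) = 0.5:
1 - e^(-λm) = 0.5
e^(-λm) = 0.5
λm = ln(2)
m = ln(2) / λ

Given m = 0.2350:
λ = ln(2) / 0.2350 = 0.693147 / 0.2350 = 2.9496

Verification: ln(2) / 2.9496 = 0.2350 ✓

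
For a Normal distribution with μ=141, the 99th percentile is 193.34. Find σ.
σ = 22.4988

For X ~ Normal(μ, σ), the p-th percentile satisfies x = μ + z_p × σ,
where z_p = Φ⁻¹(p) is the standard normal quantile.

Step 1: z_{0.99} = Φ⁻¹(0.99) = 2.3263

Step 2: Solve for σ:
193.34 = 141 + 2.3263 × σ
σ = (193.34 - 141) / 2.3263
σ = 52.34 / 2.3263
σ = 22.4988

Verification: μ + z × σ = 141 + 2.3263 × 22.4988 = 193.34 ✓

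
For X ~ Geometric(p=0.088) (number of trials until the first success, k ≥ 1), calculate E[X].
11.3636

We have X ~ Geometric(p=0.088) (number of trials until the first success, k ≥ 1).

For a Geometric distribution with p=0.088 (number of trials until the first success, k ≥ 1):
E[X] = 11.3636

This is the expected (average) value of X.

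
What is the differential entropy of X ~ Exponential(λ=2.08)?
0.2676 nats

We have X ~ Exponential(λ=2.08).

The differential entropy measures the uncertainty or information content of the distribution.

For an Exponential distribution with λ=2.08:
h(X) = 0.2676 nats

(In bits, this would be 0.3861 bits.)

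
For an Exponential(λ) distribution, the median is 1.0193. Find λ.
λ = 0.6800

For X ~ Exponential(λ), the CDF is F(x) = 1 - e^(-λx).
The median m satisfies F(m) = 0.5:
1 - e^(-λm) = 0.5
e^(-λm) = 0.5
λm = ln(2)
m = ln(2) / λ

Given m = 1.0193:
λ = ln(2) / 1.0193 = 0.693147 / 1.0193 = 0.6800

Verification: ln(2) / 0.6800 = 1.0193 ✓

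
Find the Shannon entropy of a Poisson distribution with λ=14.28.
2.7423 nats

We have X ~ Poisson(λ=14.28).

The Shannon entropy measures the uncertainty or information content of the distribution.

For a Poisson distribution with λ=14.28:
H(X) = 2.7423 nats

(In bits, this would be 3.9563 bits.)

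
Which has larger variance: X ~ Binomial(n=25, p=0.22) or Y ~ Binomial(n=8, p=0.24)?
X has larger variance (4.2900 > 1.4592)

Compute the variance for each distribution:

X ~ Binomial(n=25, p=0.22):
Var(X) = 4.2900

Y ~ Binomial(n=8, p=0.24):
Var(Y) = 1.4592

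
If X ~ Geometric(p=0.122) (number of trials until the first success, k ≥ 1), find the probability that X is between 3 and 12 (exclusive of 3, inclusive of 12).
0.466974

We have X ~ Geometric(p=0.122) (number of trials until the first success, k ≥ 1).

To find P(3 < X ≤ 12), we use:
P(3 < X ≤ 12) = P(X ≤ 12) - P(X ≤ 3)
                 = F(12) - F(3)
                 = 0.790138 - 0.323164
                 = 0.466974

So there's approximately a 46.7% chance that X falls in this range.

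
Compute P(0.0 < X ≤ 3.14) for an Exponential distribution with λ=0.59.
0.843171

We have X ~ Exponential(λ=0.59).

To find P(0.0 < X ≤ 3.14), we use:
P(0.0 < X ≤ 3.14) = P(X ≤ 3.14) - P(X ≤ 0.0)
                 = F(3.14) - F(0.0)
                 = 0.843171 - 0.000000
                 = 0.843171

So there's approximately a 84.3% chance that X falls in this range.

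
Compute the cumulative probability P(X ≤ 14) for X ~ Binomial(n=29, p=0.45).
0.706968

We have X ~ Binomial(n=29, p=0.45).

The CDF gives us P(X ≤ k).

Using the CDF:
P(X ≤ 14) = 0.706968

This means there's approximately a 70.7% chance that X is at most 14.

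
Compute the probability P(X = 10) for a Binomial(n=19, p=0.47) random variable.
0.160336

We have X ~ Binomial(n=19, p=0.47).

For a Binomial distribution, the PMF gives us the probability of each outcome.

Using the PMF formula:
P(X = 10) = 0.160336

Rounded to 4 decimal places: 0.1603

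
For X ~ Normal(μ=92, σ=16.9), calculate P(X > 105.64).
0.209804

We have X ~ Normal(μ=92, σ=16.9).

P(X > 105.64) = 1 - P(X ≤ 105.64)
                = 1 - F(105.64)
                = 1 - 0.790196
                = 0.209804

So there's approximately a 21.0% chance that X exceeds 105.64.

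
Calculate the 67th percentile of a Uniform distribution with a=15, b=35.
28.4000

We have X ~ Uniform(a=15, b=35).

We want to find x such that P(X ≤ x) = 0.67.

This is the 67th percentile, which means 67% of values fall below this point.

Using the inverse CDF (quantile function):
x = F⁻¹(0.67) = 28.4000

Verification: P(X ≤ 28.4000) = 0.67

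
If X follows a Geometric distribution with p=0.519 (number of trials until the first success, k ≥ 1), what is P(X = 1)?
0.519000

We have X ~ Geometric(p=0.519) (number of trials until the first success, k ≥ 1).

For a Geometric distribution, the PMF gives us the probability of each outcome.

Using the PMF formula:
P(X = 1) = 0.519000

Rounded to 4 decimal places: 0.5190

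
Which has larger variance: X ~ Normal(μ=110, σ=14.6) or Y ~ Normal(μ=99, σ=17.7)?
Y has larger variance (313.2900 > 213.1600)

Compute the variance for each distribution:

X ~ Normal(μ=110, σ=14.6):
Var(X) = 213.1600

Y ~ Normal(μ=99, σ=17.7):
Var(Y) = 313.2900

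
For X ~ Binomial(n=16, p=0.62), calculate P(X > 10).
0.390640

We have X ~ Binomial(n=16, p=0.62).

P(X > 10) = 1 - P(X ≤ 10)
                = 1 - F(10)
                = 1 - 0.609360
                = 0.390640

So there's approximately a 39.1% chance that X exceeds 10.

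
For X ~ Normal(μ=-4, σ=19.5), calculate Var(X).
380.2500

We have X ~ Normal(μ=-4, σ=19.5).

For a Normal distribution with μ=-4, σ=19.5:
Var(X) = 380.2500

The variance measures the spread of the distribution around the mean.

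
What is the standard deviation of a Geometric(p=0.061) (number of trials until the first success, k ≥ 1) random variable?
15.8856

We have X ~ Geometric(p=0.061) (number of trials until the first success, k ≥ 1).

For a Geometric distribution with p=0.061 (number of trials until the first success, k ≥ 1):
σ = √Var(X) = 15.8856

The standard deviation is the square root of the variance.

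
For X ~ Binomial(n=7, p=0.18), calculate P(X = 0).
0.249285

We have X ~ Binomial(n=7, p=0.18).

For a Binomial distribution, the PMF gives us the probability of each outcome.

Using the PMF formula:
P(X = 0) = 0.249285

Rounded to 4 decimal places: 0.2493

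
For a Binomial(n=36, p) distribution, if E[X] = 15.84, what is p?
p = 0.44

For a Binomial(n, p) distribution:
E[X] = n × p

Given n = 36 and E[X] = 15.84:
15.84 = 36 × p
p = 15.84 / 36 = 0.44

Verification: Binomial(36, 0.44) has E[X] = 15.84 ✓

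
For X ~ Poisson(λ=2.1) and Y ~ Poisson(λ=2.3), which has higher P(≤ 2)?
X has higher probability (P(X ≤ 2) = 0.6496 > P(Y ≤ 2) = 0.5960)

Compute P(≤ 2) for each distribution:

X ~ Poisson(λ=2.1):
P(X ≤ 2) = 0.6496

Y ~ Poisson(λ=2.3):
P(Y ≤ 2) = 0.5960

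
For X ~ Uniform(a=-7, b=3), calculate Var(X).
8.3333

We have X ~ Uniform(a=-7, b=3).

For a Uniform distribution with a=-7, b=3:
Var(X) = 8.3333

The variance measures the spread of the distribution around the mean.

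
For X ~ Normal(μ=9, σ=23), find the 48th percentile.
7.8465

We have X ~ Normal(μ=9, σ=23).

We want to find x such that P(X ≤ x) = 0.48.

This is the 48th percentile, which means 48% of values fall below this point.

Using the inverse CDF (quantile function):
x = F⁻¹(0.48) = 7.8465

Verification: P(X ≤ 7.8465) = 0.48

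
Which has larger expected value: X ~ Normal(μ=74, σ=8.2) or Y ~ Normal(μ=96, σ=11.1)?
Y has larger mean (96.0000 > 74.0000)

Compute the expected value for each distribution:

X ~ Normal(μ=74, σ=8.2):
E[X] = 74.0000

Y ~ Normal(μ=96, σ=11.1):
E[Y] = 96.0000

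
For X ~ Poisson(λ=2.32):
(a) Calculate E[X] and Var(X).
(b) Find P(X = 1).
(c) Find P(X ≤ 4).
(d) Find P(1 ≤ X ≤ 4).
(a) E[X] = 2.3200, Var(X) = 2.3200
(b) P(X = 1) = 0.227995
(c) P(X ≤ 4) = 0.913894
(d) P(1 ≤ X ≤ 4) = 0.815620

We have X ~ Poisson(λ=2.32).

(a) Moments:
E[X] = 2.3200
Var(X) = 2.3200
σ = √Var(X) = 1.5232

(b) Point probability using PMF:
P(X = 1) = 0.227995

(c) Cumulative probability using CDF:
P(X ≤ 4) = F(4) = 0.913894

(d) Range probability:
P(1 ≤ X ≤ 4) = P(X ≤ 4) - P(X ≤ 0)
                   = F(4) - F(0)
                   = 0.913894 - 0.098274
                   = 0.815620

This means approximately 81.6% of outcomes fall in the interval [1, 4].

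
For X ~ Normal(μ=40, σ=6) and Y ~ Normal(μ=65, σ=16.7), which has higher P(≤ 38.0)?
X has higher probability (P(X ≤ 38.0) = 0.3694 > P(Y ≤ 38.0) = 0.0530)

Compute P(≤ 38.0) for each distribution:

X ~ Normal(μ=40, σ=6):
P(X ≤ 38.0) = 0.3694

Y ~ Normal(μ=65, σ=16.7):
P(Y ≤ 38.0) = 0.0530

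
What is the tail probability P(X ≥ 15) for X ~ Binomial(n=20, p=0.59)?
0.107933

We have X ~ Binomial(n=20, p=0.59).

For discrete distributions, P(X ≥ 15) = 1 - P(X ≤ 14).

P(X ≤ 14) = 0.892067
P(X ≥ 15) = 1 - 0.892067 = 0.107933

So there's approximately a 10.8% chance that X is at least 15.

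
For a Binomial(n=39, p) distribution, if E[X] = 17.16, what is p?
p = 0.44

For a Binomial(n, p) distribution:
E[X] = n × p

Given n = 39 and E[X] = 17.16:
17.16 = 39 × p
p = 17.16 / 39 = 0.44

Verification: Binomial(39, 0.44) has E[X] = 17.16 ✓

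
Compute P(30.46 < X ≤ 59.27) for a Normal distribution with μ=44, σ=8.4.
0.911966

We have X ~ Normal(μ=44, σ=8.4).

To find P(30.46 < X ≤ 59.27), we use:
P(30.46 < X ≤ 59.27) = P(X ≤ 59.27) - P(X ≤ 30.46)
                 = F(59.27) - F(30.46)
                 = 0.965457 - 0.053491
                 = 0.911966

So there's approximately a 91.2% chance that X falls in this range.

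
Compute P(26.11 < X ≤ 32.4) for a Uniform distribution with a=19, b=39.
0.314500

We have X ~ Uniform(a=19, b=39).

To find P(26.11 < X ≤ 32.4), we use:
P(26.11 < X ≤ 32.4) = P(X ≤ 32.4) - P(X ≤ 26.11)
                 = F(32.4) - F(26.11)
                 = 0.670000 - 0.355500
                 = 0.314500

So there's approximately a 31.4% chance that X falls in this range.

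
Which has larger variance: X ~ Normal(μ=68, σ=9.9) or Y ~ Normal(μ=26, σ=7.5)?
X has larger variance (98.0100 > 56.2500)

Compute the variance for each distribution:

X ~ Normal(μ=68, σ=9.9):
Var(X) = 98.0100

Y ~ Normal(μ=26, σ=7.5):
Var(Y) = 56.2500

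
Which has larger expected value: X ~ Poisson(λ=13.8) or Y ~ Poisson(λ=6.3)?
X has larger mean (13.8000 > 6.3000)

Compute the expected value for each distribution:

X ~ Poisson(λ=13.8):
E[X] = 13.8000

Y ~ Poisson(λ=6.3):
E[Y] = 6.3000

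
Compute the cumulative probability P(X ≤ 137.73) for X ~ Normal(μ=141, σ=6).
0.292877

We have X ~ Normal(μ=141, σ=6).

The CDF gives us P(X ≤ k).

Using the CDF:
P(X ≤ 137.73) = 0.292877

This means there's approximately a 29.3% chance that X is at most 137.73.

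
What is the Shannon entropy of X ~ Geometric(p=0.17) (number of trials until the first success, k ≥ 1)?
2.6817 nats

We have X ~ Geometric(p=0.17) (number of trials until the first success, k ≥ 1).

The Shannon entropy measures the uncertainty or information content of the distribution.

For a Geometric distribution with p=0.17 (number of trials until the first success, k ≥ 1):
H(X) = 2.6817 nats

(In bits, this would be 3.8689 bits.)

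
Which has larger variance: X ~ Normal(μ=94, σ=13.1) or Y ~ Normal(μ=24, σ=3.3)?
X has larger variance (171.6100 > 10.8900)

Compute the variance for each distribution:

X ~ Normal(μ=94, σ=13.1):
Var(X) = 171.6100

Y ~ Normal(μ=24, σ=3.3):
Var(Y) = 10.8900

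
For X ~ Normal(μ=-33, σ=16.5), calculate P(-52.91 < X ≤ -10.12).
0.803448

We have X ~ Normal(μ=-33, σ=16.5).

To find P(-52.91 < X ≤ -10.12), we use:
P(-52.91 < X ≤ -10.12) = P(X ≤ -10.12) - P(X ≤ -52.91)
                 = F(-10.12) - F(-52.91)
                 = 0.917228 - 0.113780
                 = 0.803448

So there's approximately a 80.3% chance that X falls in this range.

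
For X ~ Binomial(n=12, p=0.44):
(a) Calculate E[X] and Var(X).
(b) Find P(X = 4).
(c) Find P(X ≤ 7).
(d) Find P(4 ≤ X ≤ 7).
(a) E[X] = 5.2800, Var(X) = 2.9568
(b) P(X = 4) = 0.179440
(c) P(X ≤ 7) = 0.901245
(d) P(4 ≤ X ≤ 7) = 0.751069

We have X ~ Binomial(n=12, p=0.44).

(a) Moments:
E[X] = 5.2800
Var(X) = 2.9568
σ = √Var(X) = 1.7195

(b) Point probability using PMF:
P(X = 4) = 0.179440

(c) Cumulative probability using CDF:
P(X ≤ 7) = F(7) = 0.901245

(d) Range probability:
P(4 ≤ X ≤ 7) = P(X ≤ 7) - P(X ≤ 3)
                   = F(7) - F(3)
                   = 0.901245 - 0.150176
                   = 0.751069

This means approximately 75.1% of outcomes fall in the interval [4, 7].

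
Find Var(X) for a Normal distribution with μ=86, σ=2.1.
4.4100

We have X ~ Normal(μ=86, σ=2.1).

For a Normal distribution with μ=86, σ=2.1:
Var(X) = 4.4100

The variance measures the spread of the distribution around the mean.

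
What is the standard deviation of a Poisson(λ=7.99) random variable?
2.8267

We have X ~ Poisson(λ=7.99).

For a Poisson distribution with λ=7.99:
σ = √Var(X) = 2.8267

The standard deviation is the square root of the variance.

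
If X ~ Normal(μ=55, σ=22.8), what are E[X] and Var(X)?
E[X] = 55.0000, Var(X) = 519.8400

We have X ~ Normal(μ=55, σ=22.8).

For a Normal distribution with μ=55, σ=22.8:

Expected value:
E[X] = 55.0000

Variance:
Var(X) = 519.8400

Standard deviation:
σ = √Var(X) = 22.8000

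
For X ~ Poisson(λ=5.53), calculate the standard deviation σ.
2.3516

We have X ~ Poisson(λ=5.53).

For a Poisson distribution with λ=5.53:
σ = √Var(X) = 2.3516

The standard deviation is the square root of the variance.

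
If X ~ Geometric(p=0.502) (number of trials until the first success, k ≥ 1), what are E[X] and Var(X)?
E[X] = 1.9920, Var(X) = 1.9762

We have X ~ Geometric(p=0.502) (number of trials until the first success, k ≥ 1).

For a Geometric distribution with p=0.502 (number of trials until the first success, k ≥ 1):

Expected value:
E[X] = 1.9920

Variance:
Var(X) = 1.9762

Standard deviation:
σ = √Var(X) = 1.4058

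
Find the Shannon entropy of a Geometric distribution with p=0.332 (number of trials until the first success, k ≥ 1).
1.9144 nats

We have X ~ Geometric(p=0.332) (number of trials until the first success, k ≥ 1).

The Shannon entropy measures the uncertainty or information content of the distribution.

For a Geometric distribution with p=0.332 (number of trials until the first success, k ≥ 1):
H(X) = 1.9144 nats

(In bits, this would be 2.7619 bits.)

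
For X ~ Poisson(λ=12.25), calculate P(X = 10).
0.100344

We have X ~ Poisson(λ=12.25).

For a Poisson distribution, the PMF gives us the probability of each outcome.

Using the PMF formula:
P(X = 10) = 0.100344

Rounded to 4 decimal places: 0.1003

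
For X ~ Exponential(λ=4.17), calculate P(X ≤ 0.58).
0.910954

We have X ~ Exponential(λ=4.17).

The CDF gives us P(X ≤ k).

Using the CDF:
P(X ≤ 0.58) = 0.910954

This means there's approximately a 91.1% chance that X is at most 0.58.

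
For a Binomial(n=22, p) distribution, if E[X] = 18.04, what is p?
p = 0.82

For a Binomial(n, p) distribution:
E[X] = n × p

Given n = 22 and E[X] = 18.04:
18.04 = 22 × p
p = 18.04 / 22 = 0.82

Verification: Binomial(22, 0.82) has E[X] = 18.04 ✓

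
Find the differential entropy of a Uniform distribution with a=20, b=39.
2.9444 nats

We have X ~ Uniform(a=20, b=39).

The differential entropy measures the uncertainty or information content of the distribution.

For a Uniform distribution with a=20, b=39:
h(X) = 2.9444 nats

(In bits, this would be 4.2479 bits.)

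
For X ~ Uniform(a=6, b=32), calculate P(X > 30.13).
0.071923

We have X ~ Uniform(a=6, b=32).

P(X > 30.13) = 1 - P(X ≤ 30.13)
                = 1 - F(30.13)
                = 1 - 0.928077
                = 0.071923

So there's approximately a 7.2% chance that X exceeds 30.13.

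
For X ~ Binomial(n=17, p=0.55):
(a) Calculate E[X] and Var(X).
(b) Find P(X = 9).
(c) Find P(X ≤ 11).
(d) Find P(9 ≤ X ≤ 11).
(a) E[X] = 9.3500, Var(X) = 4.2075
(b) P(X = 9) = 0.188256
(c) P(X ≤ 11) = 0.852932
(d) P(9 ≤ X ≤ 11) = 0.515497

We have X ~ Binomial(n=17, p=0.55).

(a) Moments:
E[X] = 9.3500
Var(X) = 4.2075
σ = √Var(X) = 2.0512

(b) Point probability using PMF:
P(X = 9) = 0.188256

(c) Cumulative probability using CDF:
P(X ≤ 11) = F(11) = 0.852932

(d) Range probability:
P(9 ≤ X ≤ 11) = P(X ≤ 11) - P(X ≤ 8)
                   = F(11) - F(8)
                   = 0.852932 - 0.337436
                   = 0.515497

This means approximately 51.5% of outcomes fall in the interval [9, 11].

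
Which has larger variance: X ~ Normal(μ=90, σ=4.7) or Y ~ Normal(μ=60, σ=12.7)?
Y has larger variance (161.2900 > 22.0900)

Compute the variance for each distribution:

X ~ Normal(μ=90, σ=4.7):
Var(X) = 22.0900

Y ~ Normal(μ=60, σ=12.7):
Var(Y) = 161.2900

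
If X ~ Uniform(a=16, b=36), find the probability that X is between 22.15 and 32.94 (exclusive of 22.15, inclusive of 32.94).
0.539500

We have X ~ Uniform(a=16, b=36).

To find P(22.15 < X ≤ 32.94), we use:
P(22.15 < X ≤ 32.94) = P(X ≤ 32.94) - P(X ≤ 22.15)
                 = F(32.94) - F(22.15)
                 = 0.847000 - 0.307500
                 = 0.539500

So there's approximately a 53.9% chance that X falls in this range.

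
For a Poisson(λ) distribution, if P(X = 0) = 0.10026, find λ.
λ = 2.3000

For a Poisson(λ) distribution, the PMF at 0 is:
P(X = 0) = λ^0 e^(-λ) / 0! = e^(-λ)

Given P(X = 0) = 0.10026:
e^(-λ) = 0.10026
-λ = ln(0.10026)
λ = -ln(0.10026) = 2.3000

Verification: e^(-2.3000) = 0.10026 ✓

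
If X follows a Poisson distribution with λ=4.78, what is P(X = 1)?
0.040133

We have X ~ Poisson(λ=4.78).

For a Poisson distribution, the PMF gives us the probability of each outcome.

Using the PMF formula:
P(X = 1) = 0.040133

Rounded to 4 decimal places: 0.0401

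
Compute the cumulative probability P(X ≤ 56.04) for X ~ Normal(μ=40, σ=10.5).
0.936696

We have X ~ Normal(μ=40, σ=10.5).

The CDF gives us P(X ≤ k).

Using the CDF:
P(X ≤ 56.04) = 0.936696

This means there's approximately a 93.7% chance that X is at most 56.04.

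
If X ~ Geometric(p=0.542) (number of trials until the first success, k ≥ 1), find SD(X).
1.2486

We have X ~ Geometric(p=0.542) (number of trials until the first success, k ≥ 1).

For a Geometric distribution with p=0.542 (number of trials until the first success, k ≥ 1):
σ = √Var(X) = 1.2486

The standard deviation is the square root of the variance.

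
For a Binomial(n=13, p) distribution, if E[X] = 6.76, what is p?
p = 0.52

For a Binomial(n, p) distribution:
E[X] = n × p

Given n = 13 and E[X] = 6.76:
6.76 = 13 × p
p = 6.76 / 13 = 0.52

Verification: Binomial(13, 0.52) has E[X] = 6.76 ✓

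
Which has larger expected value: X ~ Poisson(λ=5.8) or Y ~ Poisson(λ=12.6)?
Y has larger mean (12.6000 > 5.8000)

Compute the expected value for each distribution:

X ~ Poisson(λ=5.8):
E[X] = 5.8000

Y ~ Poisson(λ=12.6):
E[Y] = 12.6000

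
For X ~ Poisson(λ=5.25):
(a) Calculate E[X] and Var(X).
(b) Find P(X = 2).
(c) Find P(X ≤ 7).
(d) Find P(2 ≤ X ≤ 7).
(a) E[X] = 5.2500, Var(X) = 5.2500
(b) P(X = 2) = 0.072317
(c) P(X ≤ 7) = 0.839247
(d) P(2 ≤ X ≤ 7) = 0.806450

We have X ~ Poisson(λ=5.25).

(a) Moments:
E[X] = 5.2500
Var(X) = 5.2500
σ = √Var(X) = 2.2913

(b) Point probability using PMF:
P(X = 2) = 0.072317

(c) Cumulative probability using CDF:
P(X ≤ 7) = F(7) = 0.839247

(d) Range probability:
P(2 ≤ X ≤ 7) = P(X ≤ 7) - P(X ≤ 1)
                   = F(7) - F(1)
                   = 0.839247 - 0.032797
                   = 0.806450

This means approximately 80.6% of outcomes fall in the interval [2, 7].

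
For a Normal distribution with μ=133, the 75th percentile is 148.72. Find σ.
σ = 23.3065

For X ~ Normal(μ, σ), the p-th percentile satisfies x = μ + z_p × σ,
where z_p = Φ⁻¹(p) is the standard normal quantile.

Step 1: z_{0.75} = Φ⁻¹(0.75) = 0.6745

Step 2: Solve for σ:
148.72 = 133 + 0.6745 × σ
σ = (148.72 - 133) / 0.6745
σ = 15.72 / 0.6745
σ = 23.3065

Verification: μ + z × σ = 133 + 0.6745 × 23.3065 = 148.72 ✓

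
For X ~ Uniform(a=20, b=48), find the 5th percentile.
21.4000

We have X ~ Uniform(a=20, b=48).

We want to find x such that P(X ≤ x) = 0.05.

This is the 5th percentile, which means 5% of values fall below this point.

Using the inverse CDF (quantile function):
x = F⁻¹(0.05) = 21.4000

Verification: P(X ≤ 21.4000) = 0.05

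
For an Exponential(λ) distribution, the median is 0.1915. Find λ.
λ = 3.6196

For X ~ Exponential(λ), the CDF is F(x) = 1 - e^(-λx).
The median m satisfies F(m) = 0.5:
1 - e^(-λm) = 0.5
e^(-λm) = 0.5
λm = ln(2)
m = ln(2) / λ

Given m = 0.1915:
λ = ln(2) / 0.1915 = 0.693147 / 0.1915 = 3.6196

Verification: ln(2) / 3.6196 = 0.1915 ✓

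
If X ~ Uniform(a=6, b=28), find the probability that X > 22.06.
0.270000

We have X ~ Uniform(a=6, b=28).

P(X > 22.06) = 1 - P(X ≤ 22.06)
                = 1 - F(22.06)
                = 1 - 0.730000
                = 0.270000

So there's approximately a 27.0% chance that X exceeds 22.06.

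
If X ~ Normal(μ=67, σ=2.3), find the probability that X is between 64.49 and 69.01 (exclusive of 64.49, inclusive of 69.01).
0.671348

We have X ~ Normal(μ=67, σ=2.3).

To find P(64.49 < X ≤ 69.01), we use:
P(64.49 < X ≤ 69.01) = P(X ≤ 69.01) - P(X ≤ 64.49)
                 = F(69.01) - F(64.49)
                 = 0.808917 - 0.137569
                 = 0.671348

So there's approximately a 67.1% chance that X falls in this range.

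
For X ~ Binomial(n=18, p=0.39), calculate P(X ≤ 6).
0.407900

We have X ~ Binomial(n=18, p=0.39).

The CDF gives us P(X ≤ k).

Using the CDF:
P(X ≤ 6) = 0.407900

This means there's approximately a 40.8% chance that X is at most 6.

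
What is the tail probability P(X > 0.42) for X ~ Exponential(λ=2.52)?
0.347011

We have X ~ Exponential(λ=2.52).

P(X > 0.42) = 1 - P(X ≤ 0.42)
                = 1 - F(0.42)
                = 1 - 0.652989
                = 0.347011

So there's approximately a 34.7% chance that X exceeds 0.42.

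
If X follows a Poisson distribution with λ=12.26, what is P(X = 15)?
0.076985

We have X ~ Poisson(λ=12.26).

For a Poisson distribution, the PMF gives us the probability of each outcome.

Using the PMF formula:
P(X = 15) = 0.076985

Rounded to 4 decimal places: 0.0770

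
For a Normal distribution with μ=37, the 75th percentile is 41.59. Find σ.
σ = 6.8051

For X ~ Normal(μ, σ), the p-th percentile satisfies x = μ + z_p × σ,
where z_p = Φ⁻¹(p) is the standard normal quantile.

Step 1: z_{0.75} = Φ⁻¹(0.75) = 0.6745

Step 2: Solve for σ:
41.59 = 37 + 0.6745 × σ
σ = (41.59 - 37) / 0.6745
σ = 4.59 / 0.6745
σ = 6.8051

Verification: μ + z × σ = 37 + 0.6745 × 6.8051 = 41.59 ✓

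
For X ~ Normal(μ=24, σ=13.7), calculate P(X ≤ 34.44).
0.776983

We have X ~ Normal(μ=24, σ=13.7).

The CDF gives us P(X ≤ k).

Using the CDF:
P(X ≤ 34.44) = 0.776983

This means there's approximately a 77.7% chance that X is at most 34.44.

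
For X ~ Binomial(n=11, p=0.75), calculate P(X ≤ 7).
0.286695

We have X ~ Binomial(n=11, p=0.75).

The CDF gives us P(X ≤ k).

Using the CDF:
P(X ≤ 7) = 0.286695

This means there's approximately a 28.7% chance that X is at most 7.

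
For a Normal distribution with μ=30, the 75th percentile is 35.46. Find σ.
σ = 8.0950

For X ~ Normal(μ, σ), the p-th percentile satisfies x = μ + z_p × σ,
where z_p = Φ⁻¹(p) is the standard normal quantile.

Step 1: z_{0.75} = Φ⁻¹(0.75) = 0.6745

Step 2: Solve for σ:
35.46 = 30 + 0.6745 × σ
σ = (35.46 - 30) / 0.6745
σ = 5.46 / 0.6745
σ = 8.0950

Verification: μ + z × σ = 30 + 0.6745 × 8.0950 = 35.46 ✓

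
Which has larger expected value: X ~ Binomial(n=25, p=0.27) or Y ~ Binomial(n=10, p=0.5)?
X has larger mean (6.7500 > 5.0000)

Compute the expected value for each distribution:

X ~ Binomial(n=25, p=0.27):
E[X] = 6.7500

Y ~ Binomial(n=10, p=0.5):
E[Y] = 5.0000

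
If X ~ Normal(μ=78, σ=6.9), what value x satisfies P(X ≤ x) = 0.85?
85.1514

We have X ~ Normal(μ=78, σ=6.9).

We want to find x such that P(X ≤ x) = 0.85.

This is the 85th percentile, which means 85% of values fall below this point.

Using the inverse CDF (quantile function):
x = F⁻¹(0.85) = 85.1514

Verification: P(X ≤ 85.1514) = 0.85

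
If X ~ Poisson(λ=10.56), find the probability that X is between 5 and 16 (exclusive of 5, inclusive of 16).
0.909992

We have X ~ Poisson(λ=10.56).

To find P(5 < X ≤ 16), we use:
P(5 < X ≤ 16) = P(X ≤ 16) - P(X ≤ 5)
                 = F(16) - F(5)
                 = 0.958643 - 0.048651
                 = 0.909992

So there's approximately a 91.0% chance that X falls in this range.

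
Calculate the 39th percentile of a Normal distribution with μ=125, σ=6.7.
123.1286

We have X ~ Normal(μ=125, σ=6.7).

We want to find x such that P(X ≤ x) = 0.39.

This is the 39th percentile, which means 39% of values fall below this point.

Using the inverse CDF (quantile function):
x = F⁻¹(0.39) = 123.1286

Verification: P(X ≤ 123.1286) = 0.39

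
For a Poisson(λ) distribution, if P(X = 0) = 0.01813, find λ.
λ = 4.0102

For a Poisson(λ) distribution, the PMF at 0 is:
P(X = 0) = λ^0 e^(-λ) / 0! = e^(-λ)

Given P(X = 0) = 0.01813:
e^(-λ) = 0.01813
-λ = ln(0.01813)
λ = -ln(0.01813) = 4.0102

Verification: e^(-4.0102) = 0.01813 ✓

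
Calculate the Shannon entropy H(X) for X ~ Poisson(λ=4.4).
2.1372 nats

We have X ~ Poisson(λ=4.4).

The Shannon entropy measures the uncertainty or information content of the distribution.

For a Poisson distribution with λ=4.4:
H(X) = 2.1372 nats

(In bits, this would be 3.0833 bits.)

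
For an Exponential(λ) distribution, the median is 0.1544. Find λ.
λ = 4.4893

For X ~ Exponential(λ), the CDF is F(x) = 1 - e^(-λx).
The median m satisfies F(m) = 0.5:
1 - e^(-λm) = 0.5
e^(-λm) = 0.5
λm = ln(2)
m = ln(2) / λ

Given m = 0.1544:
λ = ln(2) / 0.1544 = 0.693147 / 0.1544 = 4.4893

Verification: ln(2) / 4.4893 = 0.1544 ✓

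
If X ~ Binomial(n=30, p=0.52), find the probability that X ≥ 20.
0.076089

We have X ~ Binomial(n=30, p=0.52).

For discrete distributions, P(X ≥ 20) = 1 - P(X ≤ 19).

P(X ≤ 19) = 0.923911
P(X ≥ 20) = 1 - 0.923911 = 0.076089

So there's approximately a 7.6% chance that X is at least 20.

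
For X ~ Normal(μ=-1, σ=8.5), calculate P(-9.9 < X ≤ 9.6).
0.746276

We have X ~ Normal(μ=-1, σ=8.5).

To find P(-9.9 < X ≤ 9.6), we use:
P(-9.9 < X ≤ 9.6) = P(X ≤ 9.6) - P(X ≤ -9.9)
                 = F(9.6) - F(-9.9)
                 = 0.893812 - 0.147536
                 = 0.746276

So there's approximately a 74.6% chance that X falls in this range.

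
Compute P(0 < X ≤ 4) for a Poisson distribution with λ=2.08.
0.814910

We have X ~ Poisson(λ=2.08).

To find P(0 < X ≤ 4), we use:
P(0 < X ≤ 4) = P(X ≤ 4) - P(X ≤ 0)
                 = F(4) - F(0)
                 = 0.939841 - 0.124930
                 = 0.814910

So there's approximately a 81.5% chance that X falls in this range.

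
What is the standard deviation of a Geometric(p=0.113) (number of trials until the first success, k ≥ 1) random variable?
8.3346

We have X ~ Geometric(p=0.113) (number of trials until the first success, k ≥ 1).

For a Geometric distribution with p=0.113 (number of trials until the first success, k ≥ 1):
σ = √Var(X) = 8.3346

The standard deviation is the square root of the variance.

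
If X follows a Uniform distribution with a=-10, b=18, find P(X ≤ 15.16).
0.898571

We have X ~ Uniform(a=-10, b=18).

The CDF gives us P(X ≤ k).

Using the CDF:
P(X ≤ 15.16) = 0.898571

This means there's approximately a 89.9% chance that X is at most 15.16.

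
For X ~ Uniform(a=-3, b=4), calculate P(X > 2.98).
0.145714

We have X ~ Uniform(a=-3, b=4).

P(X > 2.98) = 1 - P(X ≤ 2.98)
                = 1 - F(2.98)
                = 1 - 0.854286
                = 0.145714

So there's approximately a 14.6% chance that X exceeds 2.98.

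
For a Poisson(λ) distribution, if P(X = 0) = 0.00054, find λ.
λ = 7.5239

For a Poisson(λ) distribution, the PMF at 0 is:
P(X = 0) = λ^0 e^(-λ) / 0! = e^(-λ)

Given P(X = 0) = 0.00054:
e^(-λ) = 0.00054
-λ = ln(0.00054)
λ = -ln(0.00054) = 7.5239

Verification: e^(-7.5239) = 0.00054 ✓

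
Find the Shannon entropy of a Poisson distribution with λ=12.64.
2.6805 nats

We have X ~ Poisson(λ=12.64).

The Shannon entropy measures the uncertainty or information content of the distribution.

For a Poisson distribution with λ=12.64:
H(X) = 2.6805 nats

(In bits, this would be 3.8671 bits.)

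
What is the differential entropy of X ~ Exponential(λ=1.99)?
0.3119 nats

We have X ~ Exponential(λ=1.99).

The differential entropy measures the uncertainty or information content of the distribution.

For an Exponential distribution with λ=1.99:
h(X) = 0.3119 nats

(In bits, this would be 0.4499 bits.)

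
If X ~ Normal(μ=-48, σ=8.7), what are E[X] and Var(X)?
E[X] = -48.0000, Var(X) = 75.6900

We have X ~ Normal(μ=-48, σ=8.7).

For a Normal distribution with μ=-48, σ=8.7:

Expected value:
E[X] = -48.0000

Variance:
Var(X) = 75.6900

Standard deviation:
σ = √Var(X) = 8.7000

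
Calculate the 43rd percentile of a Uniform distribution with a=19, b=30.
23.7300

We have X ~ Uniform(a=19, b=30).

We want to find x such that P(X ≤ x) = 0.43.

This is the 43rd percentile, which means 43% of values fall below this point.

Using the inverse CDF (quantile function):
x = F⁻¹(0.43) = 23.7300

Verification: P(X ≤ 23.7300) = 0.43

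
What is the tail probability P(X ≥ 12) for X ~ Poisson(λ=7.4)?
0.073526

We have X ~ Poisson(λ=7.4).

For discrete distributions, P(X ≥ 12) = 1 - P(X ≤ 11).

P(X ≤ 11) = 0.926474
P(X ≥ 12) = 1 - 0.926474 = 0.073526

So there's approximately a 7.4% chance that X is at least 12.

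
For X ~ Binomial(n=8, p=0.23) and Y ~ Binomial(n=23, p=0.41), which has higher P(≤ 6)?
X has higher probability (P(X ≤ 6) = 0.9998 > P(Y ≤ 6) = 0.1053)

Compute P(≤ 6) for each distribution:

X ~ Binomial(n=8, p=0.23):
P(X ≤ 6) = 0.9998

Y ~ Binomial(n=23, p=0.41):
P(Y ≤ 6) = 0.1053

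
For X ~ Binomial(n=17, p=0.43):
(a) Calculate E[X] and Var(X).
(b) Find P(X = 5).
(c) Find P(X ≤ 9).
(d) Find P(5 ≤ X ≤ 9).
(a) E[X] = 7.3100, Var(X) = 4.1667
(b) P(X = 5) = 0.107002
(c) P(X ≤ 9) = 0.858112
(d) P(5 ≤ X ≤ 9) = 0.776441

We have X ~ Binomial(n=17, p=0.43).

(a) Moments:
E[X] = 7.3100
Var(X) = 4.1667
σ = √Var(X) = 2.0412

(b) Point probability using PMF:
P(X = 5) = 0.107002

(c) Cumulative probability using CDF:
P(X ≤ 9) = F(9) = 0.858112

(d) Range probability:
P(5 ≤ X ≤ 9) = P(X ≤ 9) - P(X ≤ 4)
                   = F(9) - F(4)
                   = 0.858112 - 0.081671
                   = 0.776441

This means approximately 77.6% of outcomes fall in the interval [5, 9].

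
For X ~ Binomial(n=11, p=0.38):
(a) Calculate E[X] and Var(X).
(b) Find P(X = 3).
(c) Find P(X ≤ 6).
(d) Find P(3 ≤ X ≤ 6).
(a) E[X] = 4.1800, Var(X) = 2.5916
(b) P(X = 3) = 0.197683
(c) P(X ≤ 6) = 0.923166
(d) P(3 ≤ X ≤ 6) = 0.775369

We have X ~ Binomial(n=11, p=0.38).

(a) Moments:
E[X] = 4.1800
Var(X) = 2.5916
σ = √Var(X) = 1.6098

(b) Point probability using PMF:
P(X = 3) = 0.197683

(c) Cumulative probability using CDF:
P(X ≤ 6) = F(6) = 0.923166

(d) Range probability:
P(3 ≤ X ≤ 6) = P(X ≤ 6) - P(X ≤ 2)
                   = F(6) - F(2)
                   = 0.923166 - 0.147798
                   = 0.775369

This means approximately 77.5% of outcomes fall in the interval [3, 6].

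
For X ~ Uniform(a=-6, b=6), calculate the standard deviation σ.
3.4641

We have X ~ Uniform(a=-6, b=6).

For a Uniform distribution with a=-6, b=6:
σ = √Var(X) = 3.4641

The standard deviation is the square root of the variance.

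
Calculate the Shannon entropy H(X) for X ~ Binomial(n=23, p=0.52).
2.2925 nats

We have X ~ Binomial(n=23, p=0.52).

The Shannon entropy measures the uncertainty or information content of the distribution.

For a Binomial distribution with n=23, p=0.52:
H(X) = 2.2925 nats

(In bits, this would be 3.3074 bits.)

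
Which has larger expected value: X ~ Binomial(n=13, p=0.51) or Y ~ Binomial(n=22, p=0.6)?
Y has larger mean (13.2000 > 6.6300)

Compute the expected value for each distribution:

X ~ Binomial(n=13, p=0.51):
E[X] = 6.6300

Y ~ Binomial(n=22, p=0.6):
E[Y] = 13.2000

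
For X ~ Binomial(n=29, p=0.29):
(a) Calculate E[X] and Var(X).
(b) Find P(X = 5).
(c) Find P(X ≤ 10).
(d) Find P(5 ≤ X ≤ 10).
(a) E[X] = 8.4100, Var(X) = 5.9711
(b) P(X = 5) = 0.065591
(c) P(X ≤ 10) = 0.805966
(d) P(5 ≤ X ≤ 10) = 0.757837

We have X ~ Binomial(n=29, p=0.29).

(a) Moments:
E[X] = 8.4100
Var(X) = 5.9711
σ = √Var(X) = 2.4436

(b) Point probability using PMF:
P(X = 5) = 0.065591

(c) Cumulative probability using CDF:
P(X ≤ 10) = F(10) = 0.805966

(d) Range probability:
P(5 ≤ X ≤ 10) = P(X ≤ 10) - P(X ≤ 4)
                   = F(10) - F(4)
                   = 0.805966 - 0.048129
                   = 0.757837

This means approximately 75.8% of outcomes fall in the interval [5, 10].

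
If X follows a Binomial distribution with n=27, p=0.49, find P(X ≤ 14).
0.687470

We have X ~ Binomial(n=27, p=0.49).

The CDF gives us P(X ≤ k).

Using the CDF:
P(X ≤ 14) = 0.687470

This means there's approximately a 68.7% chance that X is at most 14.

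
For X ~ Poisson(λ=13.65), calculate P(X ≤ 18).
0.901075

We have X ~ Poisson(λ=13.65).

The CDF gives us P(X ≤ k).

Using the CDF:
P(X ≤ 18) = 0.901075

This means there's approximately a 90.1% chance that X is at most 18.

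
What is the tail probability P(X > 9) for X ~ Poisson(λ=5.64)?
0.061365

We have X ~ Poisson(λ=5.64).

P(X > 9) = 1 - P(X ≤ 9)
                = 1 - F(9)
                = 1 - 0.938635
                = 0.061365

So there's approximately a 6.1% chance that X exceeds 9.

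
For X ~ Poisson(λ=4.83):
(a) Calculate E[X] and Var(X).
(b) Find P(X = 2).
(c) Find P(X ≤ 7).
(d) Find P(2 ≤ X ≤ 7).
(a) E[X] = 4.8300, Var(X) = 4.8300
(b) P(X = 2) = 0.093158
(c) P(X ≤ 7) = 0.883771
(d) P(2 ≤ X ≤ 7) = 0.837209

We have X ~ Poisson(λ=4.83).

(a) Moments:
E[X] = 4.8300
Var(X) = 4.8300
σ = √Var(X) = 2.1977

(b) Point probability using PMF:
P(X = 2) = 0.093158

(c) Cumulative probability using CDF:
P(X ≤ 7) = F(7) = 0.883771

(d) Range probability:
P(2 ≤ X ≤ 7) = P(X ≤ 7) - P(X ≤ 1)
                   = F(7) - F(1)
                   = 0.883771 - 0.046561
                   = 0.837209

This means approximately 83.7% of outcomes fall in the interval [2, 7].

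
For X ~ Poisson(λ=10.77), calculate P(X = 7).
0.070102

We have X ~ Poisson(λ=10.77).

For a Poisson distribution, the PMF gives us the probability of each outcome.

Using the PMF formula:
P(X = 7) = 0.070102

Rounded to 4 decimal places: 0.0701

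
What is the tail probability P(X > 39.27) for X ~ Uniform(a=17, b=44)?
0.175185

We have X ~ Uniform(a=17, b=44).

P(X > 39.27) = 1 - P(X ≤ 39.27)
                = 1 - F(39.27)
                = 1 - 0.824815
                = 0.175185

So there's approximately a 17.5% chance that X exceeds 39.27.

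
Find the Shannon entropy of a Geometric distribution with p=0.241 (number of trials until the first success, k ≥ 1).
2.2914 nats

We have X ~ Geometric(p=0.241) (number of trials until the first success, k ≥ 1).

The Shannon entropy measures the uncertainty or information content of the distribution.

For a Geometric distribution with p=0.241 (number of trials until the first success, k ≥ 1):
H(X) = 2.2914 nats

(In bits, this would be 3.3058 bits.)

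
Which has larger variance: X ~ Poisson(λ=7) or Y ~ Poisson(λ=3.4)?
X has larger variance (7.0000 > 3.4000)

Compute the variance for each distribution:

X ~ Poisson(λ=7):
Var(X) = 7.0000

Y ~ Poisson(λ=3.4):
Var(Y) = 3.4000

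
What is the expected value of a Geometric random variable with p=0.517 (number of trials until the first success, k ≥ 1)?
1.9342

We have X ~ Geometric(p=0.517) (number of trials until the first success, k ≥ 1).

For a Geometric distribution with p=0.517 (number of trials until the first success, k ≥ 1):
E[X] = 1.9342

This is the expected (average) value of X.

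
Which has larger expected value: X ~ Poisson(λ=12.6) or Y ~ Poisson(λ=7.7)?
X has larger mean (12.6000 > 7.7000)

Compute the expected value for each distribution:

X ~ Poisson(λ=12.6):
E[X] = 12.6000

Y ~ Poisson(λ=7.7):
E[Y] = 7.7000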